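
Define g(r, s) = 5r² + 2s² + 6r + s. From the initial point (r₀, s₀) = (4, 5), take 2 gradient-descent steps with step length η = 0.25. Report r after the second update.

∇g = (10r + 6, 4s + 1)
(r₁, s₁) = (4, 5) − 0.25·(46, 21) = (-7.5, -0.25)
(r₂, s₂) = (-7.5, -0.25) − 0.25·(-69, 0) = (9.75, -0.25)
r = 9.75

9.75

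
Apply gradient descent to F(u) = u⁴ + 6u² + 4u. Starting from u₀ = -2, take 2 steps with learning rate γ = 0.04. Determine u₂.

F′(u) = 4u³ + 12u + 4
Step 1: F′(-2) = -52; u₁ = -2 − 0.04·(-52) = 0.08
Step 2: F′(0.08) = 4.962048; u₂ = 0.08 − 0.04·4.962048 = -0.11848192

-0.11848192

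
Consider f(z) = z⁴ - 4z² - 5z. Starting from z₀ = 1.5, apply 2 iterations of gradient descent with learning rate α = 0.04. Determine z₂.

1.65904896

f′(z) = 4z³ - 8z - 5
Step 1: f′(1.5) = -3.5; z₁ = 1.5 − 0.04·(-3.5) = 1.64
Step 2: f′(1.64) = -0.476224; z₂ = 1.64 − 0.04·(-0.476224) = 1.65904896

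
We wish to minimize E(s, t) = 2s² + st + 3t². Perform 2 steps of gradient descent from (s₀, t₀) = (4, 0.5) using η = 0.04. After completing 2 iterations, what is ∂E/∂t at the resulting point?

2.9984

∇E = (4s + t, s + 6t)
Step 1: at (4, 0.5), ∇E = (16.5, 7) → (4, 0.5) − 0.04·(16.5, 7) = (3.34, 0.22)
Step 2: at (3.34, 0.22), ∇E = (13.58, 4.66) → (3.34, 0.22) − 0.04·(13.58, 4.66) = (2.7968, 0.0336)
∂E/∂t at (2.7968, 0.0336) = 2.9984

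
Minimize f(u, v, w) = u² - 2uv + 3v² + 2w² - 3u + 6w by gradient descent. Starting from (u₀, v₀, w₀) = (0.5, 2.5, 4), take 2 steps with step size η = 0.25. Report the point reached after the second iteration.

∇f = (2u - 2v - 3, -2u + 6v, 4w + 6)
Step 1: at (0.5, 2.5, 4), ∇f = (-7, 14, 22) → (0.5, 2.5, 4) − 0.25·(-7, 14, 22) = (2.25, -1, -1.5)
Step 2: at (2.25, -1, -1.5), ∇f = (3.5, -10.5, 0) → (2.25, -1, -1.5) − 0.25·(3.5, -10.5, 0) = (1.375, 1.625, -1.5)

(1.375, 1.625, -1.5)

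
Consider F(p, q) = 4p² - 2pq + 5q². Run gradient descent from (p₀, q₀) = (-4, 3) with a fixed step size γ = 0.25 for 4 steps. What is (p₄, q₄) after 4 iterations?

∇F = (8p - 2q, -2p + 10q)
(p₁, q₁) = (-4, 3) − 0.25·(-38, 38) = (5.5, -6.5)
(p₂, q₂) = (5.5, -6.5) − 0.25·(57, -76) = (-8.75, 12.5)
(p₃, q₃) = (-8.75, 12.5) − 0.25·(-95, 142.5) = (15, -23.125)
(p₄, q₄) = (15, -23.125) − 0.25·(166.25, -261.25) = (-26.5625, 42.1875)

(-26.5625, 42.1875)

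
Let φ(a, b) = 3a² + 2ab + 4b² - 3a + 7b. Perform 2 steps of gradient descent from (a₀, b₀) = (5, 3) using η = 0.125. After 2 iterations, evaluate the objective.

-4.91015625

∇φ = (6a + 2b - 3, 2a + 8b + 7)
Step 1: at (5, 3), ∇φ = (33, 41) → (5, 3) − 0.125·(33, 41) = (0.875, -2.125)
Step 2: at (0.875, -2.125), ∇φ = (-2, -8.25) → (0.875, -2.125) − 0.125·(-2, -8.25) = (1.125, -1.09375)
φ(1.125, -1.09375) = -4.91015625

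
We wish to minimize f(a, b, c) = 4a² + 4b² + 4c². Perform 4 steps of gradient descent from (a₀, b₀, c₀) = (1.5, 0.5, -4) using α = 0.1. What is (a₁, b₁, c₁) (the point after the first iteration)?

∇f = (8a, 8b, 8c)
(a₁, b₁, c₁) = (1.5, 0.5, -4) − 0.1·(12, 4, -32) = (0.3, 0.1, -0.8)

(0.3, 0.1, -0.8)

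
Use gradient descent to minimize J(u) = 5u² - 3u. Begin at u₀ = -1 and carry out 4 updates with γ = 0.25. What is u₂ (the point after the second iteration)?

-2.625

J′(u) = 10u - 3
u₁ = -1 − 0.25·(-13) = 2.25
u₂ = 2.25 − 0.25·19.5 = -2.625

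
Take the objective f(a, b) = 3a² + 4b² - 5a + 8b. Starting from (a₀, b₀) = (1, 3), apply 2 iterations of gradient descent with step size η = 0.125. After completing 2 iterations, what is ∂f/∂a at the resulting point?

0.0625

∇f = (6a - 5, 8b + 8)
(a₁, b₁) = (1, 3) − 0.125·(1, 32) = (0.875, -1)
(a₂, b₂) = (0.875, -1) − 0.125·(0.25, 0) = (0.84375, -1)
∂f/∂a at (0.84375, -1) = 0.0625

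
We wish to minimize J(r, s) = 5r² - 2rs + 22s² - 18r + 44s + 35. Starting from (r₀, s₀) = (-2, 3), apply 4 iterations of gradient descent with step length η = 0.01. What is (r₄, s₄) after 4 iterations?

(-0.63341664, -0.6547888)

∇J = (10r - 2s - 18, -2r + 44s + 44)
(r₁, s₁) = (-2, 3) − 0.01·(-44, 180) = (-1.56, 1.2)
(r₂, s₂) = (-1.56, 1.2) − 0.01·(-36, 99.92) = (-1.2, 0.2008)
(r₃, s₃) = (-1.2, 0.2008) − 0.01·(-30.4016, 55.2352) = (-0.895984, -0.351552)
(r₄, s₄) = (-0.895984, -0.351552) − 0.01·(-26.256736, 30.32368) = (-0.63341664, -0.6547888)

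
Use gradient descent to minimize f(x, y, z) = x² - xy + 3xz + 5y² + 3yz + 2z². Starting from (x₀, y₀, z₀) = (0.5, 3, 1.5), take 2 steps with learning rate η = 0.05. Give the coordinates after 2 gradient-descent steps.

(0.30125, 0.5675, 0.28875)

∇f = (2x - y + 3z, -x + 10y + 3z, 3x + 3y + 4z)
(x₁, y₁, z₁) = (0.5, 3, 1.5) − 0.05·(2.5, 34, 16.5) = (0.375, 1.3, 0.675)
(x₂, y₂, z₂) = (0.375, 1.3, 0.675) − 0.05·(1.475, 14.65, 7.725) = (0.30125, 0.5675, 0.28875)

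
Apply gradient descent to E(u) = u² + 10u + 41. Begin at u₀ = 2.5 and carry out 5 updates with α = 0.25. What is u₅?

E′(u) = 2u + 10
Step 1: E′(2.5) = 15; u₁ = 2.5 − 0.25·15 = -1.25
Step 2: E′(-1.25) = 7.5; u₂ = -1.25 − 0.25·7.5 = -3.125
Step 3: E′(-3.125) = 3.75; u₃ = -3.125 − 0.25·3.75 = -4.0625
Step 4: E′(-4.0625) = 1.875; u₄ = -4.0625 − 0.25·1.875 = -4.53125
Step 5: E′(-4.53125) = 0.9375; u₅ = -4.53125 − 0.25·0.9375 = -4.765625

-4.765625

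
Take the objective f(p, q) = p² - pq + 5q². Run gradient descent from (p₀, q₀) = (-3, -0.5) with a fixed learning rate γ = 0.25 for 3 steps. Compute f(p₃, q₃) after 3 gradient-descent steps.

∇f = (2p - q, -p + 10q)
(p₁, q₁) = (-3, -0.5) − 0.25·(-5.5, -2) = (-1.625, 0)
(p₂, q₂) = (-1.625, 0) − 0.25·(-3.25, 1.625) = (-0.8125, -0.40625)
(p₃, q₃) = (-0.8125, -0.40625) − 0.25·(-1.21875, -3.25) = (-0.5078125, 0.40625)
f(-0.5078125, 0.40625) = 1.28936767578125

1.28936767578125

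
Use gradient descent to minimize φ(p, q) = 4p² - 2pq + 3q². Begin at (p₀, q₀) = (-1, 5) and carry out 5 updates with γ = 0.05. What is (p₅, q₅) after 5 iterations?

(0.36916, 0.89615)

∇φ = (8p - 2q, -2p + 6q)
(p₁, q₁) = (-1, 5) − 0.05·(-18, 32) = (-0.1, 3.4)
(p₂, q₂) = (-0.1, 3.4) − 0.05·(-7.6, 20.6) = (0.28, 2.37)
(p₃, q₃) = (0.28, 2.37) − 0.05·(-2.5, 13.66) = (0.405, 1.687)
(p₄, q₄) = (0.405, 1.687) − 0.05·(-0.134, 9.312) = (0.4117, 1.2214)
(p₅, q₅) = (0.4117, 1.2214) − 0.05·(0.8508, 6.505) = (0.36916, 0.89615)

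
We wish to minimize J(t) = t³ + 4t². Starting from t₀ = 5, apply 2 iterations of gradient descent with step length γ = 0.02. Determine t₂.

1.8306

J′(t) = 3t² + 8t
t₁ = 5 − 0.02·115 = 2.7
t₂ = 2.7 − 0.02·43.47 = 1.8306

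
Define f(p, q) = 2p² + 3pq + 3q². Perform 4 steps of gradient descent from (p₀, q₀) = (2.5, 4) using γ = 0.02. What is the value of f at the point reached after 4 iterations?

21.793108882808

∇f = (4p + 3q, 3p + 6q)
(p₁, q₁) = (2.5, 4) − 0.02·(22, 31.5) = (2.06, 3.37)
(p₂, q₂) = (2.06, 3.37) − 0.02·(18.35, 26.4) = (1.693, 2.842)
(p₃, q₃) = (1.693, 2.842) − 0.02·(15.298, 22.131) = (1.38704, 2.39938)
(p₄, q₄) = (1.38704, 2.39938) − 0.02·(12.7463, 18.5574) = (1.132114, 2.028232)
f(1.132114, 2.028232) = 21.793108882808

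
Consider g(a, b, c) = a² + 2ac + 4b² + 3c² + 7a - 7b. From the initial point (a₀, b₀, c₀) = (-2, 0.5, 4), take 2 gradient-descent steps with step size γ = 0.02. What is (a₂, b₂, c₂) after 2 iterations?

(-2.4152, 0.6104, 3.2568)

∇g = (2a + 2c + 7, 8b - 7, 2a + 6c)
(a₁, b₁, c₁) = (-2, 0.5, 4) − 0.02·(11, -3, 20) = (-2.22, 0.56, 3.6)
(a₂, b₂, c₂) = (-2.22, 0.56, 3.6) − 0.02·(9.76, -2.52, 17.16) = (-2.4152, 0.6104, 3.2568)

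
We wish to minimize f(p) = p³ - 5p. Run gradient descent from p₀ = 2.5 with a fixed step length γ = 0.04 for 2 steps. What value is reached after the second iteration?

f′(p) = 3p² - 5
Step 1: f′(2.5) = 13.75; p₁ = 2.5 − 0.04·13.75 = 1.95
Step 2: f′(1.95) = 6.4075; p₂ = 1.95 − 0.04·6.4075 = 1.6937

1.6937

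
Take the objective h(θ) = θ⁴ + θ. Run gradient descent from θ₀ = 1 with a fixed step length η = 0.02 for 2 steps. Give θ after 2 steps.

0.82168

h′(θ) = 4θ³ + 1
θ₁ = 1 − 0.02·5 = 0.9
θ₂ = 0.9 − 0.02·3.916 = 0.82168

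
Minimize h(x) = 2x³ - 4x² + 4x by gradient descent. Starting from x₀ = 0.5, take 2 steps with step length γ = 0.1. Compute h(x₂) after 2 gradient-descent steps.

h′(x) = 6x² - 8x + 4
Step 1: h′(0.5) = 1.5; x₁ = 0.5 − 0.1·1.5 = 0.35
Step 2: h′(0.35) = 1.935; x₂ = 0.35 − 0.1·1.935 = 0.1565
h(0.1565) = 0.53569707425

0.53569707425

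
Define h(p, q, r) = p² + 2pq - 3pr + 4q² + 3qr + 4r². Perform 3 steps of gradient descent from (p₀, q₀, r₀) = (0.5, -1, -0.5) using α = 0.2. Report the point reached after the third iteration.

(0.388, 1.048, 1.728)

∇h = (2p + 2q - 3r, 2p + 8q + 3r, -3p + 3q + 8r)
(p₁, q₁, r₁) = (0.5, -1, -0.5) − 0.2·(0.5, -8.5, -8.5) = (0.4, 0.7, 1.2)
(p₂, q₂, r₂) = (0.4, 0.7, 1.2) − 0.2·(-1.4, 10, 10.5) = (0.68, -1.3, -0.9)
(p₃, q₃, r₃) = (0.68, -1.3, -0.9) − 0.2·(1.46, -11.74, -13.14) = (0.388, 1.048, 1.728)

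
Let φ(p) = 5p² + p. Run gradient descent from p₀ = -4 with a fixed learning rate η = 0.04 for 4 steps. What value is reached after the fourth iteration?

-0.60544

φ′(p) = 10p + 1
Step 1: φ′(-4) = -39; p₁ = -4 − 0.04·(-39) = -2.44
Step 2: φ′(-2.44) = -23.4; p₂ = -2.44 − 0.04·(-23.4) = -1.504
Step 3: φ′(-1.504) = -14.04; p₃ = -1.504 − 0.04·(-14.04) = -0.9424
Step 4: φ′(-0.9424) = -8.424; p₄ = -0.9424 − 0.04·(-8.424) = -0.60544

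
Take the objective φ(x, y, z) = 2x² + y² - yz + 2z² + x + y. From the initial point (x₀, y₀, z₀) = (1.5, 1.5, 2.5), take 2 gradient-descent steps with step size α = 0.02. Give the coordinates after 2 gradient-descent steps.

(1.2312, 1.4378, 2.173)

∇φ = (4x + 1, 2y - z + 1, -y + 4z)
(x₁, y₁, z₁) = (1.5, 1.5, 2.5) − 0.02·(7, 1.5, 8.5) = (1.36, 1.47, 2.33)
(x₂, y₂, z₂) = (1.36, 1.47, 2.33) − 0.02·(6.44, 1.61, 7.85) = (1.2312, 1.4378, 2.173)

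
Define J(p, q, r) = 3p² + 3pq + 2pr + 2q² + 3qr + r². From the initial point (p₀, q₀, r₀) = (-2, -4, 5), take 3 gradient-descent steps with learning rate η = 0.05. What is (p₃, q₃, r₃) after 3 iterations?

∇J = (6p + 3q + 2r, 3p + 4q + 3r, 2p + 3q + 2r)
(p₁, q₁, r₁) = (-2, -4, 5) − 0.05·(-14, -7, -6) = (-1.3, -3.65, 5.3)
(p₂, q₂, r₂) = (-1.3, -3.65, 5.3) − 0.05·(-8.15, -2.6, -2.95) = (-0.8925, -3.52, 5.4475)
(p₃, q₃, r₃) = (-0.8925, -3.52, 5.4475) − 0.05·(-5.02, -0.415, -1.45) = (-0.6415, -3.49925, 5.52)

(-0.6415, -3.49925, 5.52)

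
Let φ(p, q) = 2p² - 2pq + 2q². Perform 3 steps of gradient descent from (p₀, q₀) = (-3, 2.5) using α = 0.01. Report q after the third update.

∇φ = (4p - 2q, -2p + 4q)
(p₁, q₁) = (-3, 2.5) − 0.01·(-17, 16) = (-2.83, 2.34)
(p₂, q₂) = (-2.83, 2.34) − 0.01·(-16, 15.02) = (-2.67, 2.1898)
(p₃, q₃) = (-2.67, 2.1898) − 0.01·(-15.0596, 14.0992) = (-2.519404, 2.048808)
q = 2.048808

2.048808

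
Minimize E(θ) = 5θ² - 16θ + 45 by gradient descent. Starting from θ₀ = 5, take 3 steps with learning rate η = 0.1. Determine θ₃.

1.6

E′(θ) = 10θ - 16
Step 1: E′(5) = 34; θ₁ = 5 − 0.1·34 = 1.6
Step 2: E′(1.6) = 0; θ₂ = 1.6 − 0.1·0 = 1.6
Step 3: E′(1.6) = 0; θ₃ = 1.6 − 0.1·0 = 1.6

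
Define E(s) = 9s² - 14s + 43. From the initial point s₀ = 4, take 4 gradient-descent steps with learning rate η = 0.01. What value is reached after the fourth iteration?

2.23461456

E′(s) = 18s - 14
Step 1: E′(4) = 58; s₁ = 4 − 0.01·58 = 3.42
Step 2: E′(3.42) = 47.56; s₂ = 3.42 − 0.01·47.56 = 2.9444
Step 3: E′(2.9444) = 38.9992; s₃ = 2.9444 − 0.01·38.9992 = 2.554408
Step 4: E′(2.554408) = 31.979344; s₄ = 2.554408 − 0.01·31.979344 = 2.23461456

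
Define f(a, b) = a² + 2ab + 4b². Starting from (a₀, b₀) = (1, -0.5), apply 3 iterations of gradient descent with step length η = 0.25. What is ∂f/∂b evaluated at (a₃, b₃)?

2.25

∇f = (2a + 2b, 2a + 8b)
(a₁, b₁) = (1, -0.5) − 0.25·(1, -2) = (0.75, 0)
(a₂, b₂) = (0.75, 0) − 0.25·(1.5, 1.5) = (0.375, -0.375)
(a₃, b₃) = (0.375, -0.375) − 0.25·(0, -2.25) = (0.375, 0.1875)
∂f/∂b at (0.375, 0.1875) = 2.25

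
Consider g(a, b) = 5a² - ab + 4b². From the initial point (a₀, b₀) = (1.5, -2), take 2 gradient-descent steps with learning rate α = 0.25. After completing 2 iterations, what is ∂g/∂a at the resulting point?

50.25

∇g = (10a - b, -a + 8b)
(a₁, b₁) = (1.5, -2) − 0.25·(17, -17.5) = (-2.75, 2.375)
(a₂, b₂) = (-2.75, 2.375) − 0.25·(-29.875, 21.75) = (4.71875, -3.0625)
∂g/∂a at (4.71875, -3.0625) = 50.25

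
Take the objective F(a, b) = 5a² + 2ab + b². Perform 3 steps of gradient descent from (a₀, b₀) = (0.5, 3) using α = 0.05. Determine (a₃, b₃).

(-0.384, 2.18)

∇F = (10a + 2b, 2a + 2b)
(a₁, b₁) = (0.5, 3) − 0.05·(11, 7) = (-0.05, 2.65)
(a₂, b₂) = (-0.05, 2.65) − 0.05·(4.8, 5.2) = (-0.29, 2.39)
(a₃, b₃) = (-0.29, 2.39) − 0.05·(1.88, 4.2) = (-0.384, 2.18)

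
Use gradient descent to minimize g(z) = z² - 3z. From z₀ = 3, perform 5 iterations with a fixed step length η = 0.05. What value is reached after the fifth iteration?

g′(z) = 2z - 3
z₁ = 3 − 0.05·3 = 2.85
z₂ = 2.85 − 0.05·2.7 = 2.715
z₃ = 2.715 − 0.05·2.43 = 2.5935
z₄ = 2.5935 − 0.05·2.187 = 2.48415
z₅ = 2.48415 − 0.05·1.9683 = 2.385735

2.385735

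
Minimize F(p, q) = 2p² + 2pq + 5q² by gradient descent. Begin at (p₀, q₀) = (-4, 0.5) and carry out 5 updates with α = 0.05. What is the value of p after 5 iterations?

∇F = (4p + 2q, 2p + 10q)
Step 1: at (-4, 0.5), ∇F = (-15, -3) → (-4, 0.5) − 0.05·(-15, -3) = (-3.25, 0.65)
Step 2: at (-3.25, 0.65), ∇F = (-11.7, 0) → (-3.25, 0.65) − 0.05·(-11.7, 0) = (-2.665, 0.65)
Step 3: at (-2.665, 0.65), ∇F = (-9.36, 1.17) → (-2.665, 0.65) − 0.05·(-9.36, 1.17) = (-2.197, 0.5915)
Step 4: at (-2.197, 0.5915), ∇F = (-7.605, 1.521) → (-2.197, 0.5915) − 0.05·(-7.605, 1.521) = (-1.81675, 0.51545)
Step 5: at (-1.81675, 0.51545), ∇F = (-6.2361, 1.521) → (-1.81675, 0.51545) − 0.05·(-6.2361, 1.521) = (-1.504945, 0.4394)
p = -1.504945

-1.504945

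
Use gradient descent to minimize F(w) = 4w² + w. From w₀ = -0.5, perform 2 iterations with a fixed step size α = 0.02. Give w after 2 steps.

F′(w) = 8w + 1
Step 1: F′(-0.5) = -3; w₁ = -0.5 − 0.02·(-3) = -0.44
Step 2: F′(-0.44) = -2.52; w₂ = -0.44 − 0.02·(-2.52) = -0.3896

-0.3896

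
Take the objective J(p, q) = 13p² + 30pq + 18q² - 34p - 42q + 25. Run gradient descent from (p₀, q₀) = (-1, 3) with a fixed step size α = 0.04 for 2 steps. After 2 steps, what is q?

∇J = (26p + 30q - 34, 30p + 36q - 42)
(p₁, q₁) = (-1, 3) − 0.04·(30, 36) = (-2.2, 1.56)
(p₂, q₂) = (-2.2, 1.56) − 0.04·(-44.4, -51.84) = (-0.424, 3.6336)
q = 3.6336

3.6336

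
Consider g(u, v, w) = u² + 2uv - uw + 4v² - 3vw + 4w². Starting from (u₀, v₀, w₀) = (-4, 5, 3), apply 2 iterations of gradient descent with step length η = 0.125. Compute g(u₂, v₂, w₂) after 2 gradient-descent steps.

∇g = (2u + 2v - w, 2u + 8v - 3w, -u - 3v + 8w)
(u₁, v₁, w₁) = (-4, 5, 3) − 0.125·(-1, 23, 13) = (-3.875, 2.125, 1.375)
(u₂, v₂, w₂) = (-3.875, 2.125, 1.375) − 0.125·(-4.875, 5.125, 8.5) = (-3.265625, 1.484375, 0.3125)
g(-3.265625, 1.484375, 0.3125) = 9.802490234375

9.802490234375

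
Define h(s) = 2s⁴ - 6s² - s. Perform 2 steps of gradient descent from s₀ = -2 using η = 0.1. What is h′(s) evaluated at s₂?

h′(s) = 8s³ - 12s - 1
s₁ = -2 − 0.1·(-41) = 2.1
s₂ = 2.1 − 0.1·47.888 = -2.6888
h′(s) at (-2.6888) = -124.246965272576

-124.246965272576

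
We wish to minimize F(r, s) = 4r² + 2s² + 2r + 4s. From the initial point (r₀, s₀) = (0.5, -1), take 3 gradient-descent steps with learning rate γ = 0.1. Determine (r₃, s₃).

∇F = (8r + 2, 4s + 4)
Step 1: at (0.5, -1), ∇F = (6, 0) → (0.5, -1) − 0.1·(6, 0) = (-0.1, -1)
Step 2: at (-0.1, -1), ∇F = (1.2, 0) → (-0.1, -1) − 0.1·(1.2, 0) = (-0.22, -1)
Step 3: at (-0.22, -1), ∇F = (0.24, 0) → (-0.22, -1) − 0.1·(0.24, 0) = (-0.244, -1)

(-0.244, -1)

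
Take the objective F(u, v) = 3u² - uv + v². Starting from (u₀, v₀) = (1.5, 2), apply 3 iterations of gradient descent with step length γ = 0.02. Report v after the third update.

∇F = (6u - v, -u + 2v)
Step 1: at (1.5, 2), ∇F = (7, 2.5) → (1.5, 2) − 0.02·(7, 2.5) = (1.36, 1.95)
Step 2: at (1.36, 1.95), ∇F = (6.21, 2.54) → (1.36, 1.95) − 0.02·(6.21, 2.54) = (1.2358, 1.8992)
Step 3: at (1.2358, 1.8992), ∇F = (5.5156, 2.5626) → (1.2358, 1.8992) − 0.02·(5.5156, 2.5626) = (1.125488, 1.847948)
v = 1.847948

1.847948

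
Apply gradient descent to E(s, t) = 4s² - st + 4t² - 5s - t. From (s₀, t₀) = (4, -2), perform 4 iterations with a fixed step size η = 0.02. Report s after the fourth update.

∇E = (8s - t - 5, -s + 8t - 1)
(s₁, t₁) = (4, -2) − 0.02·(29, -21) = (3.42, -1.58)
(s₂, t₂) = (3.42, -1.58) − 0.02·(23.94, -17.06) = (2.9412, -1.2388)
(s₃, t₃) = (2.9412, -1.2388) − 0.02·(19.7684, -13.8516) = (2.545832, -0.961768)
(s₄, t₄) = (2.545832, -0.961768) − 0.02·(16.328424, -11.239976) = (2.21926352, -0.73696848)
s = 2.21926352

2.21926352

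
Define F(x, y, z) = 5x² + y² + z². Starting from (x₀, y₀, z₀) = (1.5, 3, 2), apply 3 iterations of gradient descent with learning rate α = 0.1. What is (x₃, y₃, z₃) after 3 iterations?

∇F = (10x, 2y, 2z)
(x₁, y₁, z₁) = (1.5, 3, 2) − 0.1·(15, 6, 4) = (0, 2.4, 1.6)
(x₂, y₂, z₂) = (0, 2.4, 1.6) − 0.1·(0, 4.8, 3.2) = (0, 1.92, 1.28)
(x₃, y₃, z₃) = (0, 1.92, 1.28) − 0.1·(0, 3.84, 2.56) = (0, 1.536, 1.024)

(0, 1.536, 1.024)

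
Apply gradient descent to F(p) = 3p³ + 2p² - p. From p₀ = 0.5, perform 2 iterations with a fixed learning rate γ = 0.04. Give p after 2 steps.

F′(p) = 9p² + 4p - 1
p₁ = 0.5 − 0.04·3.25 = 0.37
p₂ = 0.37 − 0.04·1.7121 = 0.301516

0.301516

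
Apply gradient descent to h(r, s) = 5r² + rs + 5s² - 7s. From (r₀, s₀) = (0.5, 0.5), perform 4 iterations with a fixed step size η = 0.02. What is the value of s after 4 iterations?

0.59854568

∇h = (10r + s, r + 10s - 7)
Step 1: at (0.5, 0.5), ∇h = (5.5, -1.5) → (0.5, 0.5) − 0.02·(5.5, -1.5) = (0.39, 0.53)
Step 2: at (0.39, 0.53), ∇h = (4.43, -1.31) → (0.39, 0.53) − 0.02·(4.43, -1.31) = (0.3014, 0.5562)
Step 3: at (0.3014, 0.5562), ∇h = (3.5702, -1.1366) → (0.3014, 0.5562) − 0.02·(3.5702, -1.1366) = (0.229996, 0.578932)
Step 4: at (0.229996, 0.578932), ∇h = (2.878892, -0.980684) → (0.229996, 0.578932) − 0.02·(2.878892, -0.980684) = (0.17241816, 0.59854568)
s = 0.59854568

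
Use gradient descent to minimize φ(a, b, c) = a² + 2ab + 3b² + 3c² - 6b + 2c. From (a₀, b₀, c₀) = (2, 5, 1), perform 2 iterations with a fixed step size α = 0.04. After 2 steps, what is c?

0.4368

∇φ = (2a + 2b, 2a + 6b - 6, 6c + 2)
(a₁, b₁, c₁) = (2, 5, 1) − 0.04·(14, 28, 8) = (1.44, 3.88, 0.68)
(a₂, b₂, c₂) = (1.44, 3.88, 0.68) − 0.04·(10.64, 20.16, 6.08) = (1.0144, 3.0736, 0.4368)
c = 0.4368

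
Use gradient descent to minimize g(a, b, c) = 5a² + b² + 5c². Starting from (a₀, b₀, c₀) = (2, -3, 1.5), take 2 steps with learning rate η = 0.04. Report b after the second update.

-2.5392

∇g = (10a, 2b, 10c)
Step 1: at (2, -3, 1.5), ∇g = (20, -6, 15) → (2, -3, 1.5) − 0.04·(20, -6, 15) = (1.2, -2.76, 0.9)
Step 2: at (1.2, -2.76, 0.9), ∇g = (12, -5.52, 9) → (1.2, -2.76, 0.9) − 0.04·(12, -5.52, 9) = (0.72, -2.5392, 0.54)
b = -2.5392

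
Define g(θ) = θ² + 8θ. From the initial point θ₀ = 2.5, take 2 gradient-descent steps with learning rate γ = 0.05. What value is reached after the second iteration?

1.265

g′(θ) = 2θ + 8
θ₁ = 2.5 − 0.05·13 = 1.85
θ₂ = 1.85 − 0.05·11.7 = 1.265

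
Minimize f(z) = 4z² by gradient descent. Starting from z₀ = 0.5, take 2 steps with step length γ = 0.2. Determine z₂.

0.18

f′(z) = 8z
Step 1: f′(0.5) = 4; z₁ = 0.5 − 0.2·4 = -0.3
Step 2: f′(-0.3) = -2.4; z₂ = -0.3 − 0.2·(-2.4) = 0.18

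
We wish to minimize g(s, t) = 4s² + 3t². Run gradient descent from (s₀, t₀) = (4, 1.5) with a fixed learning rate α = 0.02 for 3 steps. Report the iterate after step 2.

(2.8224, 1.1616)

∇g = (8s, 6t)
(s₁, t₁) = (4, 1.5) − 0.02·(32, 9) = (3.36, 1.32)
(s₂, t₂) = (3.36, 1.32) − 0.02·(26.88, 7.92) = (2.8224, 1.1616)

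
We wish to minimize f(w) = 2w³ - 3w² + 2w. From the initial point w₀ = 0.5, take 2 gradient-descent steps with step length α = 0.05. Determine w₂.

0.4498125

f′(w) = 6w² - 6w + 2
Step 1: f′(0.5) = 0.5; w₁ = 0.5 − 0.05·0.5 = 0.475
Step 2: f′(0.475) = 0.50375; w₂ = 0.475 − 0.05·0.50375 = 0.4498125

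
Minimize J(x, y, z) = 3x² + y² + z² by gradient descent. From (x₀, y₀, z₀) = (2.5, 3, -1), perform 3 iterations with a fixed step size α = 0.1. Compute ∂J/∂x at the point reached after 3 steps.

∇J = (6x, 2y, 2z)
Step 1: at (2.5, 3, -1), ∇J = (15, 6, -2) → (2.5, 3, -1) − 0.1·(15, 6, -2) = (1, 2.4, -0.8)
Step 2: at (1, 2.4, -0.8), ∇J = (6, 4.8, -1.6) → (1, 2.4, -0.8) − 0.1·(6, 4.8, -1.6) = (0.4, 1.92, -0.64)
Step 3: at (0.4, 1.92, -0.64), ∇J = (2.4, 3.84, -1.28) → (0.4, 1.92, -0.64) − 0.1·(2.4, 3.84, -1.28) = (0.16, 1.536, -0.512)
∂J/∂x at (0.16, 1.536, -0.512) = 0.96

0.96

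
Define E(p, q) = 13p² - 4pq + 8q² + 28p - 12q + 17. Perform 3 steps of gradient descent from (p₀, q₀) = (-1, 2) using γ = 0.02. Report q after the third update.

0.989312

∇E = (26p - 4q + 28, -4p + 16q - 12)
Step 1: at (-1, 2), ∇E = (-6, 24) → (-1, 2) − 0.02·(-6, 24) = (-0.88, 1.52)
Step 2: at (-0.88, 1.52), ∇E = (-0.96, 15.84) → (-0.88, 1.52) − 0.02·(-0.96, 15.84) = (-0.8608, 1.2032)
Step 3: at (-0.8608, 1.2032), ∇E = (0.8064, 10.6944) → (-0.8608, 1.2032) − 0.02·(0.8064, 10.6944) = (-0.876928, 0.989312)
q = 0.989312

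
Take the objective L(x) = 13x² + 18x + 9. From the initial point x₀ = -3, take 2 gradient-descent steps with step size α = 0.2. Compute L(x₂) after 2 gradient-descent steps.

21545.28

L′(x) = 26x + 18
x₁ = -3 − 0.2·(-60) = 9
x₂ = 9 − 0.2·252 = -41.4
L(-41.4) = 21545.28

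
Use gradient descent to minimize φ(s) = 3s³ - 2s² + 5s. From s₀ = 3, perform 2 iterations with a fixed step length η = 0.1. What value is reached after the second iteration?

φ′(s) = 9s² - 4s + 5
Step 1: φ′(3) = 74; s₁ = 3 − 0.1·74 = -4.4
Step 2: φ′(-4.4) = 196.84; s₂ = -4.4 − 0.1·196.84 = -24.084

-24.084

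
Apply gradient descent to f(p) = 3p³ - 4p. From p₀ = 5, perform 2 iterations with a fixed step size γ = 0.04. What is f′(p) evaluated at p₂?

723.124599701504

f′(p) = 9p² - 4
Step 1: f′(5) = 221; p₁ = 5 − 0.04·221 = -3.84
Step 2: f′(-3.84) = 128.7104; p₂ = -3.84 − 0.04·128.7104 = -8.988416
f′(p) at (-8.988416) = 723.124599701504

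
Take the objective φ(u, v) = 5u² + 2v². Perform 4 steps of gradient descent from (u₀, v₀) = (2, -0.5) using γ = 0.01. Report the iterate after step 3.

∇φ = (10u, 4v)
(u₁, v₁) = (2, -0.5) − 0.01·(20, -2) = (1.8, -0.48)
(u₂, v₂) = (1.8, -0.48) − 0.01·(18, -1.92) = (1.62, -0.4608)
(u₃, v₃) = (1.62, -0.4608) − 0.01·(16.2, -1.8432) = (1.458, -0.442368)

(1.458, -0.442368)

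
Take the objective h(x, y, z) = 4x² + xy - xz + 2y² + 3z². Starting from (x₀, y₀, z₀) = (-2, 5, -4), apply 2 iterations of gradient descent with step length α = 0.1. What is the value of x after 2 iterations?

-0.76

∇h = (8x + y - z, x + 4y, -x + 6z)
Step 1: at (-2, 5, -4), ∇h = (-7, 18, -22) → (-2, 5, -4) − 0.1·(-7, 18, -22) = (-1.3, 3.2, -1.8)
Step 2: at (-1.3, 3.2, -1.8), ∇h = (-5.4, 11.5, -9.5) → (-1.3, 3.2, -1.8) − 0.1·(-5.4, 11.5, -9.5) = (-0.76, 2.05, -0.85)
x = -0.76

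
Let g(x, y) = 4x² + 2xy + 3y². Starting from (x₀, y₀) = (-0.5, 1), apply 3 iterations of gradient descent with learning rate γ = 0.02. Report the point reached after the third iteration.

∇g = (8x + 2y, 2x + 6y)
(x₁, y₁) = (-0.5, 1) − 0.02·(-2, 5) = (-0.46, 0.9)
(x₂, y₂) = (-0.46, 0.9) − 0.02·(-1.88, 4.48) = (-0.4224, 0.8104)
(x₃, y₃) = (-0.4224, 0.8104) − 0.02·(-1.7584, 4.0176) = (-0.387232, 0.730048)

(-0.387232, 0.730048)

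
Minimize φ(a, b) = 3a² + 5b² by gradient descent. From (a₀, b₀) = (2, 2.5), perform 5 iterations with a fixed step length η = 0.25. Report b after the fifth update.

∇φ = (6a, 10b)
(a₁, b₁) = (2, 2.5) − 0.25·(12, 25) = (-1, -3.75)
(a₂, b₂) = (-1, -3.75) − 0.25·(-6, -37.5) = (0.5, 5.625)
(a₃, b₃) = (0.5, 5.625) − 0.25·(3, 56.25) = (-0.25, -8.4375)
(a₄, b₄) = (-0.25, -8.4375) − 0.25·(-1.5, -84.375) = (0.125, 12.65625)
(a₅, b₅) = (0.125, 12.65625) − 0.25·(0.75, 126.5625) = (-0.0625, -18.984375)
b = -18.984375

-18.984375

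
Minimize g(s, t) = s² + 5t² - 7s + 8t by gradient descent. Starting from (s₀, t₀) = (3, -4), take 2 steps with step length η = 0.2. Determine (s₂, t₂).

∇g = (2s - 7, 10t + 8)
Step 1: at (3, -4), ∇g = (-1, -32) → (3, -4) − 0.2·(-1, -32) = (3.2, 2.4)
Step 2: at (3.2, 2.4), ∇g = (-0.6, 32) → (3.2, 2.4) − 0.2·(-0.6, 32) = (3.32, -4)

(3.32, -4)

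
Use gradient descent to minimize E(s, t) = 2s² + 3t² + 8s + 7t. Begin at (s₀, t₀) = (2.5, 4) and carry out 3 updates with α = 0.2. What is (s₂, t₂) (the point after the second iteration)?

(-1.82, -0.96)

∇E = (4s + 8, 6t + 7)
(s₁, t₁) = (2.5, 4) − 0.2·(18, 31) = (-1.1, -2.2)
(s₂, t₂) = (-1.1, -2.2) − 0.2·(3.6, -6.2) = (-1.82, -0.96)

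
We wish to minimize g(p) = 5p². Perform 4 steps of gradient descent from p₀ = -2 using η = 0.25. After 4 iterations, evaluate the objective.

g′(p) = 10p
p₁ = -2 − 0.25·(-20) = 3
p₂ = 3 − 0.25·30 = -4.5
p₃ = -4.5 − 0.25·(-45) = 6.75
p₄ = 6.75 − 0.25·67.5 = -10.125
g(-10.125) = 512.578125

512.578125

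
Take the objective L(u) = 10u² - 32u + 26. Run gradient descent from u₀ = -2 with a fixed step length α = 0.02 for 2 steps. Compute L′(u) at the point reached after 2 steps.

L′(u) = 20u - 32
Step 1: L′(-2) = -72; u₁ = -2 − 0.02·(-72) = -0.56
Step 2: L′(-0.56) = -43.2; u₂ = -0.56 − 0.02·(-43.2) = 0.304
L′(u) at (0.304) = -25.92

-25.92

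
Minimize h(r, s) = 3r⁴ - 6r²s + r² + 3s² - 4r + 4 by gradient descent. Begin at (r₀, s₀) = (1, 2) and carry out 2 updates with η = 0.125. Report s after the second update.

∇h = (12r³ - 12rs + 2r - 4, -6r² + 6s)
Step 1: at (1, 2), ∇h = (-14, 6) → (1, 2) − 0.125·(-14, 6) = (2.75, 1.25)
Step 2: at (2.75, 1.25), ∇h = (209.8125, -37.875) → (2.75, 1.25) − 0.125·(209.8125, -37.875) = (-23.4765625, 5.984375)
s = 5.984375

5.984375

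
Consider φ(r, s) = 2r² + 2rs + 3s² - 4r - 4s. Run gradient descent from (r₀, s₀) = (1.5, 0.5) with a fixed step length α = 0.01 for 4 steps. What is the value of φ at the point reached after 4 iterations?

-1.6672779508016

∇φ = (4r + 2s - 4, 2r + 6s - 4)
Step 1: at (1.5, 0.5), ∇φ = (3, 2) → (1.5, 0.5) − 0.01·(3, 2) = (1.47, 0.48)
Step 2: at (1.47, 0.48), ∇φ = (2.84, 1.82) → (1.47, 0.48) − 0.01·(2.84, 1.82) = (1.4416, 0.4618)
Step 3: at (1.4416, 0.4618), ∇φ = (2.69, 1.654) → (1.4416, 0.4618) − 0.01·(2.69, 1.654) = (1.4147, 0.44526)
Step 4: at (1.4147, 0.44526), ∇φ = (2.54932, 1.50096) → (1.4147, 0.44526) − 0.01·(2.54932, 1.50096) = (1.3892068, 0.4302504)
φ(1.3892068, 0.4302504) = -1.6672779508016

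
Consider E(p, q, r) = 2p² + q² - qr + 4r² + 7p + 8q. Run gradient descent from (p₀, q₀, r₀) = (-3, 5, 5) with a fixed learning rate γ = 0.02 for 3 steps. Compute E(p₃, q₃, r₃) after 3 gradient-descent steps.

∇E = (4p + 7, 2q - r + 8, -q + 8r)
(p₁, q₁, r₁) = (-3, 5, 5) − 0.02·(-5, 13, 35) = (-2.9, 4.74, 4.3)
(p₂, q₂, r₂) = (-2.9, 4.74, 4.3) − 0.02·(-4.6, 13.18, 29.66) = (-2.808, 4.4764, 3.7068)
(p₃, q₃, r₃) = (-2.808, 4.4764, 3.7068) − 0.02·(-4.232, 13.246, 25.178) = (-2.72336, 4.21148, 3.20324)
E(-2.72336, 4.21148, 3.20324) = 74.7508679648

74.7508679648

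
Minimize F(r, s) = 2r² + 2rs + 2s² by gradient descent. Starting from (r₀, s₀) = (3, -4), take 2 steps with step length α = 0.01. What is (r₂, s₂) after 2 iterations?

∇F = (4r + 2s, 2r + 4s)
Step 1: at (3, -4), ∇F = (4, -10) → (3, -4) − 0.01·(4, -10) = (2.96, -3.9)
Step 2: at (2.96, -3.9), ∇F = (4.04, -9.68) → (2.96, -3.9) − 0.01·(4.04, -9.68) = (2.9196, -3.8032)

(2.9196, -3.8032)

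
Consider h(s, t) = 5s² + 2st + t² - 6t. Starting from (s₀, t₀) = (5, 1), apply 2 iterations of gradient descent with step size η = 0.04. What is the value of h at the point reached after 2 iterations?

∇h = (10s + 2t, 2s + 2t - 6)
Step 1: at (5, 1), ∇h = (52, 6) → (5, 1) − 0.04·(52, 6) = (2.92, 0.76)
Step 2: at (2.92, 0.76), ∇h = (30.72, 1.36) → (2.92, 0.76) − 0.04·(30.72, 1.36) = (1.6912, 0.7056)
h(1.6912, 0.7056) = 12.95168

12.95168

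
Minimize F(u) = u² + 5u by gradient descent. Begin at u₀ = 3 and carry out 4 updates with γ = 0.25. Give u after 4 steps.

-2.15625

F′(u) = 2u + 5
Step 1: F′(3) = 11; u₁ = 3 − 0.25·11 = 0.25
Step 2: F′(0.25) = 5.5; u₂ = 0.25 − 0.25·5.5 = -1.125
Step 3: F′(-1.125) = 2.75; u₃ = -1.125 − 0.25·2.75 = -1.8125
Step 4: F′(-1.8125) = 1.375; u₄ = -1.8125 − 0.25·1.375 = -2.15625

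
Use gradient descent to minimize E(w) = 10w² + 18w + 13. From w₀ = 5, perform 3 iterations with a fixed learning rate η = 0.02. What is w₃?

0.3744

E′(w) = 20w + 18
w₁ = 5 − 0.02·118 = 2.64
w₂ = 2.64 − 0.02·70.8 = 1.224
w₃ = 1.224 − 0.02·42.48 = 0.3744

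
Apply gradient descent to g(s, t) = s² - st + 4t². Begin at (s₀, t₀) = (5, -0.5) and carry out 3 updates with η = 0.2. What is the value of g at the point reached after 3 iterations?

∇g = (2s - t, -s + 8t)
Step 1: at (5, -0.5), ∇g = (10.5, -9) → (5, -0.5) − 0.2·(10.5, -9) = (2.9, 1.3)
Step 2: at (2.9, 1.3), ∇g = (4.5, 7.5) → (2.9, 1.3) − 0.2·(4.5, 7.5) = (2, -0.2)
Step 3: at (2, -0.2), ∇g = (4.2, -3.6) → (2, -0.2) − 0.2·(4.2, -3.6) = (1.16, 0.52)
g(1.16, 0.52) = 1.824

1.824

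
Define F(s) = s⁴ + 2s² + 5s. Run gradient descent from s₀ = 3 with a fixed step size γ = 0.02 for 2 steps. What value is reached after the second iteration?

F′(s) = 4s³ + 4s + 5
s₁ = 3 − 0.02·125 = 0.5
s₂ = 0.5 − 0.02·7.5 = 0.35

0.35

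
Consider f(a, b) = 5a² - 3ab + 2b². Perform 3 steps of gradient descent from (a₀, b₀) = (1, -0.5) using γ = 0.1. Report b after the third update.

∇f = (10a - 3b, -3a + 4b)
Step 1: at (1, -0.5), ∇f = (11.5, -5) → (1, -0.5) − 0.1·(11.5, -5) = (-0.15, 0)
Step 2: at (-0.15, 0), ∇f = (-1.5, 0.45) → (-0.15, 0) − 0.1·(-1.5, 0.45) = (0, -0.045)
Step 3: at (0, -0.045), ∇f = (0.135, -0.18) → (0, -0.045) − 0.1·(0.135, -0.18) = (-0.0135, -0.027)
b = -0.027

-0.027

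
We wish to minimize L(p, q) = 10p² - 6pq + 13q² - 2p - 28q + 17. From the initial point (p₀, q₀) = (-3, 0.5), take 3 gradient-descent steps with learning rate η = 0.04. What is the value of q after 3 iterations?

1.101536

∇L = (20p - 6q - 2, -6p + 26q - 28)
(p₁, q₁) = (-3, 0.5) − 0.04·(-65, 3) = (-0.4, 0.38)
(p₂, q₂) = (-0.4, 0.38) − 0.04·(-12.28, -15.72) = (0.0912, 1.0088)
(p₃, q₃) = (0.0912, 1.0088) − 0.04·(-6.2288, -2.3184) = (0.340352, 1.101536)
q = 1.101536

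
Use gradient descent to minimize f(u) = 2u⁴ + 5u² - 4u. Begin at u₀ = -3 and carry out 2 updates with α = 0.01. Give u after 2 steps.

f′(u) = 8u³ + 10u - 4
u₁ = -3 − 0.01·(-250) = -0.5
u₂ = -0.5 − 0.01·(-10) = -0.4

-0.4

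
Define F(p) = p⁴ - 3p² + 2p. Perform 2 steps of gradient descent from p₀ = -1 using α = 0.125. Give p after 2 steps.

-1.1875

F′(p) = 4p³ - 6p + 2
p₁ = -1 − 0.125·4 = -1.5
p₂ = -1.5 − 0.125·(-2.5) = -1.1875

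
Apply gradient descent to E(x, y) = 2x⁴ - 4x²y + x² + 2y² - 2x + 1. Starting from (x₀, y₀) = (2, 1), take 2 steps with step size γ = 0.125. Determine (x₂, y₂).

∇E = (8x³ - 8xy + 2x - 2, -4x² + 4y)
(x₁, y₁) = (2, 1) − 0.125·(50, -12) = (-4.25, 2.5)
(x₂, y₂) = (-4.25, 2.5) − 0.125·(-539.625, -62.25) = (63.203125, 10.28125)

(63.203125, 10.28125)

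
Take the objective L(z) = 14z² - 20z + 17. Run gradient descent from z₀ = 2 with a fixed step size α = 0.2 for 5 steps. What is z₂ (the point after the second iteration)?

L′(z) = 28z - 20
Step 1: L′(2) = 36; z₁ = 2 − 0.2·36 = -5.2
Step 2: L′(-5.2) = -165.6; z₂ = -5.2 − 0.2·(-165.6) = 27.92

27.92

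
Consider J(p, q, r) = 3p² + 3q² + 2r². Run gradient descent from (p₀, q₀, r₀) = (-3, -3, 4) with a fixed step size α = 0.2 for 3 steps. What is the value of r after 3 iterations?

0.032

∇J = (6p, 6q, 4r)
(p₁, q₁, r₁) = (-3, -3, 4) − 0.2·(-18, -18, 16) = (0.6, 0.6, 0.8)
(p₂, q₂, r₂) = (0.6, 0.6, 0.8) − 0.2·(3.6, 3.6, 3.2) = (-0.12, -0.12, 0.16)
(p₃, q₃, r₃) = (-0.12, -0.12, 0.16) − 0.2·(-0.72, -0.72, 0.64) = (0.024, 0.024, 0.032)
r = 0.032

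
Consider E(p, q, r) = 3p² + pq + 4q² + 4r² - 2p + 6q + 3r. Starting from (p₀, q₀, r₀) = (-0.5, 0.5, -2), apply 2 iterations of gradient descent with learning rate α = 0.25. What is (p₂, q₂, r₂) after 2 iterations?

(0.65625, 0.21875, -2)

∇E = (6p + q - 2, p + 8q + 6, 8r + 3)
Step 1: at (-0.5, 0.5, -2), ∇E = (-4.5, 9.5, -13) → (-0.5, 0.5, -2) − 0.25·(-4.5, 9.5, -13) = (0.625, -1.875, 1.25)
Step 2: at (0.625, -1.875, 1.25), ∇E = (-0.125, -8.375, 13) → (0.625, -1.875, 1.25) − 0.25·(-0.125, -8.375, 13) = (0.65625, 0.21875, -2)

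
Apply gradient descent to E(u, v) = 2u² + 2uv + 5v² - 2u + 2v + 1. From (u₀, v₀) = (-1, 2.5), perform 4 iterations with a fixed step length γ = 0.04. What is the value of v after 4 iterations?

∇E = (4u + 2v - 2, 2u + 10v + 2)
Step 1: at (-1, 2.5), ∇E = (-1, 25) → (-1, 2.5) − 0.04·(-1, 25) = (-0.96, 1.5)
Step 2: at (-0.96, 1.5), ∇E = (-2.84, 15.08) → (-0.96, 1.5) − 0.04·(-2.84, 15.08) = (-0.8464, 0.8968)
Step 3: at (-0.8464, 0.8968), ∇E = (-3.592, 9.2752) → (-0.8464, 0.8968) − 0.04·(-3.592, 9.2752) = (-0.70272, 0.525792)
Step 4: at (-0.70272, 0.525792), ∇E = (-3.759296, 5.85248) → (-0.70272, 0.525792) − 0.04·(-3.759296, 5.85248) = (-0.55234816, 0.2916928)
v = 0.2916928

0.2916928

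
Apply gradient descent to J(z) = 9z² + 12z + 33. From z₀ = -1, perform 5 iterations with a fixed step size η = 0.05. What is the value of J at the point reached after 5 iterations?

J′(z) = 18z + 12
z₁ = -1 − 0.05·(-6) = -0.7
z₂ = -0.7 − 0.05·(-0.6) = -0.67
z₃ = -0.67 − 0.05·(-0.06) = -0.667
z₄ = -0.667 − 0.05·(-0.006) = -0.6667
z₅ = -0.6667 − 0.05·(-0.0006) = -0.66667
J(-0.66667) = 29.0000000001

29.0000000001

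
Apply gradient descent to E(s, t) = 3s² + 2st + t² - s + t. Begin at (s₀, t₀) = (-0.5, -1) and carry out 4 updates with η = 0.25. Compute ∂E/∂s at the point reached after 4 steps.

-1.5

∇E = (6s + 2t - 1, 2s + 2t + 1)
(s₁, t₁) = (-0.5, -1) − 0.25·(-6, -2) = (1, -0.5)
(s₂, t₂) = (1, -0.5) − 0.25·(4, 2) = (0, -1)
(s₃, t₃) = (0, -1) − 0.25·(-3, -1) = (0.75, -0.75)
(s₄, t₄) = (0.75, -0.75) − 0.25·(2, 1) = (0.25, -1)
∂E/∂s at (0.25, -1) = -1.5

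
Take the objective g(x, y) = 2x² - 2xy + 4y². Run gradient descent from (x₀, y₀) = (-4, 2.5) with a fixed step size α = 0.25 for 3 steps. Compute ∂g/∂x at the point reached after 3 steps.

∇g = (4x - 2y, -2x + 8y)
Step 1: at (-4, 2.5), ∇g = (-21, 28) → (-4, 2.5) − 0.25·(-21, 28) = (1.25, -4.5)
Step 2: at (1.25, -4.5), ∇g = (14, -38.5) → (1.25, -4.5) − 0.25·(14, -38.5) = (-2.25, 5.125)
Step 3: at (-2.25, 5.125), ∇g = (-19.25, 45.5) → (-2.25, 5.125) − 0.25·(-19.25, 45.5) = (2.5625, -6.25)
∂g/∂x at (2.5625, -6.25) = 22.75

22.75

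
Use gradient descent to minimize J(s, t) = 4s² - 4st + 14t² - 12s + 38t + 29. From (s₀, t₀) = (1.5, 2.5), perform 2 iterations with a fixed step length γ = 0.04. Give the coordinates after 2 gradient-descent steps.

(1.5192, -1.0264)

∇J = (8s - 4t - 12, -4s + 28t + 38)
(s₁, t₁) = (1.5, 2.5) − 0.04·(-10, 102) = (1.9, -1.58)
(s₂, t₂) = (1.9, -1.58) − 0.04·(9.52, -13.84) = (1.5192, -1.0264)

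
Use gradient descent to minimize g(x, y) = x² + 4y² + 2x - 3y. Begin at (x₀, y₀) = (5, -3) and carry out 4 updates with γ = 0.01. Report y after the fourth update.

∇g = (2x + 2, 8y - 3)
(x₁, y₁) = (5, -3) − 0.01·(12, -27) = (4.88, -2.73)
(x₂, y₂) = (4.88, -2.73) − 0.01·(11.76, -24.84) = (4.7624, -2.4816)
(x₃, y₃) = (4.7624, -2.4816) − 0.01·(11.5248, -22.8528) = (4.647152, -2.253072)
(x₄, y₄) = (4.647152, -2.253072) − 0.01·(11.294304, -21.024576) = (4.53420896, -2.04282624)
y = -2.04282624

-2.04282624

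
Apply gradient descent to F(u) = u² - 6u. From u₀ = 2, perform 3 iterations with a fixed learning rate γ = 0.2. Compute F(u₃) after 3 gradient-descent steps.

F′(u) = 2u - 6
u₁ = 2 − 0.2·(-2) = 2.4
u₂ = 2.4 − 0.2·(-1.2) = 2.64
u₃ = 2.64 − 0.2·(-0.72) = 2.784
F(2.784) = -8.953344

-8.953344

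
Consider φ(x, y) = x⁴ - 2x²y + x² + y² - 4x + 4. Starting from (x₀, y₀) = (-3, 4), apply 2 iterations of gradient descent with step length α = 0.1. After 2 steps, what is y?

∇φ = (4x³ - 4xy + 2x - 4, -2x² + 2y)
Step 1: at (-3, 4), ∇φ = (-70, -10) → (-3, 4) − 0.1·(-70, -10) = (4, 5)
Step 2: at (4, 5), ∇φ = (180, -22) → (4, 5) − 0.1·(180, -22) = (-14, 7.2)
y = 7.2

7.2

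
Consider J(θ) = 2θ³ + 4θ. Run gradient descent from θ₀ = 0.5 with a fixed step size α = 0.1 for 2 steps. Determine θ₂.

J′(θ) = 6θ² + 4
θ₁ = 0.5 − 0.1·5.5 = -0.05
θ₂ = -0.05 − 0.1·4.015 = -0.4515

-0.4515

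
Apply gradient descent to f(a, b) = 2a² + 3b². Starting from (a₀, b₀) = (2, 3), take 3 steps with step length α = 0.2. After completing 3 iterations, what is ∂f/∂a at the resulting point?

0.064

∇f = (4a, 6b)
(a₁, b₁) = (2, 3) − 0.2·(8, 18) = (0.4, -0.6)
(a₂, b₂) = (0.4, -0.6) − 0.2·(1.6, -3.6) = (0.08, 0.12)
(a₃, b₃) = (0.08, 0.12) − 0.2·(0.32, 0.72) = (0.016, -0.024)
∂f/∂a at (0.016, -0.024) = 0.064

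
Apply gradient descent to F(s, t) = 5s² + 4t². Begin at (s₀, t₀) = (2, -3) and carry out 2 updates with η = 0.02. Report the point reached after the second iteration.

∇F = (10s, 8t)
(s₁, t₁) = (2, -3) − 0.02·(20, -24) = (1.6, -2.52)
(s₂, t₂) = (1.6, -2.52) − 0.02·(16, -20.16) = (1.28, -2.1168)

(1.28, -2.1168)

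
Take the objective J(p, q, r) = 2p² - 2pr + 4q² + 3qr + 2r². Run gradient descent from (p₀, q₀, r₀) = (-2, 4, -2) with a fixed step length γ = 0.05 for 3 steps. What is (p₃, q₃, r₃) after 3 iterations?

∇J = (4p - 2r, 8q + 3r, -2p + 3q + 4r)
Step 1: at (-2, 4, -2), ∇J = (-4, 26, 8) → (-2, 4, -2) − 0.05·(-4, 26, 8) = (-1.8, 2.7, -2.4)
Step 2: at (-1.8, 2.7, -2.4), ∇J = (-2.4, 14.4, 2.1) → (-1.8, 2.7, -2.4) − 0.05·(-2.4, 14.4, 2.1) = (-1.68, 1.98, -2.505)
Step 3: at (-1.68, 1.98, -2.505), ∇J = (-1.71, 8.325, -0.72) → (-1.68, 1.98, -2.505) − 0.05·(-1.71, 8.325, -0.72) = (-1.5945, 1.56375, -2.469)

(-1.5945, 1.56375, -2.469)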